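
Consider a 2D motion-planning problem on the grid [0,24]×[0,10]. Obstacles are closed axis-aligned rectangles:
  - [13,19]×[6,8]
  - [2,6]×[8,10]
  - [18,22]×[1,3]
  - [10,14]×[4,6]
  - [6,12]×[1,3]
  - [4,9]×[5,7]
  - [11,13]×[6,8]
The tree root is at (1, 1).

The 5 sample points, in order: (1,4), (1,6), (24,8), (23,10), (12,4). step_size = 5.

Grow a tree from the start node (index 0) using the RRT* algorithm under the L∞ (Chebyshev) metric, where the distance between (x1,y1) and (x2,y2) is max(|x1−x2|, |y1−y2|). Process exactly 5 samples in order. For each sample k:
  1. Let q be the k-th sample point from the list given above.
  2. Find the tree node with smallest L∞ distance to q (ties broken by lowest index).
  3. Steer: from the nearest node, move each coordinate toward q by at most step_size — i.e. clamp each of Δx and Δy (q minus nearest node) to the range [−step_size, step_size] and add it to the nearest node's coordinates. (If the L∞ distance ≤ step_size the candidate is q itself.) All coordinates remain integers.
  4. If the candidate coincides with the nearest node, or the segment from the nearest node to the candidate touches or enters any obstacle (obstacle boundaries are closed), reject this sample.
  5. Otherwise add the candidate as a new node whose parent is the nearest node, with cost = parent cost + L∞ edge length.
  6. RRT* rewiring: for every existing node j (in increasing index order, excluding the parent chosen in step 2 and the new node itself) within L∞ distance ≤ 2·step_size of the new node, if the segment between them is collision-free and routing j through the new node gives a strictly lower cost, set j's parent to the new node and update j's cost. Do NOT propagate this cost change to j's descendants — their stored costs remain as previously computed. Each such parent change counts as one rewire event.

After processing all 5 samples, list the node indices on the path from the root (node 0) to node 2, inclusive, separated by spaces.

Path: 0 1 2

1. q=(1,4) nearest=0 d=3 new=(1,4) → add node 1 parent=0 cost=3
2. q=(1,6) nearest=1 d=2 new=(1,6) → add node 2 parent=1 cost=5
3. q=(24,8) nearest=0 d=23 new=(6,6) → blocked by [4,9]×[5,7], reject
4. q=(23,10) nearest=0 d=22 new=(6,6) → blocked by [4,9]×[5,7], reject
5. q=(12,4) nearest=0 d=11 new=(6,4) → add node 3 parent=0 cost=5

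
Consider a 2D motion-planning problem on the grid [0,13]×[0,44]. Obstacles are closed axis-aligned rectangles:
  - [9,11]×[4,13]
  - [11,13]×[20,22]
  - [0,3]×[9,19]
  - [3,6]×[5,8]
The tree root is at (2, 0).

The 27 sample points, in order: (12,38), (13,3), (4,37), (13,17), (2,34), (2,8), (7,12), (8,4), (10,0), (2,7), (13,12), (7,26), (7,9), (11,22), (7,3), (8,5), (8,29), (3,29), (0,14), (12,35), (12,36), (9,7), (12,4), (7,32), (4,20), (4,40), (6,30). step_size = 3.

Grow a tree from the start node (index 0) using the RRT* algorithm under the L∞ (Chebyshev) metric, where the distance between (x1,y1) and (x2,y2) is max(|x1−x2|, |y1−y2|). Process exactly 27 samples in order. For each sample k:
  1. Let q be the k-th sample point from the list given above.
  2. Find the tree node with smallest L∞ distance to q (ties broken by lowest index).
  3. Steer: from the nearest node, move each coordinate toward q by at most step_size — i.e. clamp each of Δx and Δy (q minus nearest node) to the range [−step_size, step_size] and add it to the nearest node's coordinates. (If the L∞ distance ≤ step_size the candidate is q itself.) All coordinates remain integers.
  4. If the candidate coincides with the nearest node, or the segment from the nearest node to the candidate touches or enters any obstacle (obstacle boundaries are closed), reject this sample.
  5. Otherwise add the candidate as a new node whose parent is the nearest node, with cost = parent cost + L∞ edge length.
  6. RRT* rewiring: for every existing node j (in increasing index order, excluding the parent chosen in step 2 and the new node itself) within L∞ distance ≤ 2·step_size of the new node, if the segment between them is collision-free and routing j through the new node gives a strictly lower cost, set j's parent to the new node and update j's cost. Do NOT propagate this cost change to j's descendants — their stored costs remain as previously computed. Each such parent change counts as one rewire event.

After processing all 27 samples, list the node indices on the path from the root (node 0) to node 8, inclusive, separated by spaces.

1. q=(12,38) nearest=0 d=38 new=(5,3) → add node 1 parent=0 cost=3
2. q=(13,3) nearest=1 d=8 new=(8,3) → add node 2 parent=1 cost=6
3. q=(4,37) nearest=1 d=34 new=(4,6) → blocked by [3,6]×[5,8], reject
4. q=(13,17) nearest=1 d=14 new=(8,6) → add node 3 parent=1 cost=6
5. q=(2,34) nearest=3 d=28 new=(5,9) → blocked by [3,6]×[5,8], reject
6. q=(2,8) nearest=1 d=5 new=(2,6) → blocked by [3,6]×[5,8], reject
7. q=(7,12) nearest=3 d=6 new=(7,9) → add node 4 parent=3 cost=9
8. q=(8,4) nearest=2 d=1 new=(8,4) → add node 5 parent=2 cost=7
9. q=(10,0) nearest=2 d=3 new=(10,0) → add node 6 parent=2 cost=9
10. q=(2,7) nearest=1 d=4 new=(2,6) → blocked by [3,6]×[5,8], reject
11. q=(13,12) nearest=3 d=6 new=(11,9) → blocked by [9,11]×[4,13], reject
12. q=(7,26) nearest=4 d=17 new=(7,12) → add node 7 parent=4 cost=12
13. q=(7,9) nearest=4 d=0 → coincident, reject
14. q=(11,22) nearest=7 d=10 new=(10,15) → add node 8 parent=7 cost=15
15. q=(7,3) nearest=2 d=1 new=(7,3) → add node 9 parent=2 cost=7
16. q=(8,5) nearest=3 d=1 new=(8,5) → add node 10 parent=3 cost=7
17. q=(8,29) nearest=8 d=14 new=(8,18) → add node 11 parent=8 cost=18
18. q=(3,29) nearest=11 d=11 new=(5,21) → add node 12 parent=11 cost=21
19. q=(0,14) nearest=4 d=7 new=(4,12) → add node 13 parent=4 cost=12
20. q=(12,35) nearest=12 d=14 new=(8,24) → add node 14 parent=12 cost=24
21. q=(12,36) nearest=14 d=12 new=(11,27) → add node 15 parent=14 cost=27
22. q=(9,7) nearest=3 d=1 new=(9,7) → blocked by [9,11]×[4,13], reject
23. q=(12,4) nearest=2 d=4 new=(11,4) → blocked by [9,11]×[4,13], reject
24. q=(7,32) nearest=15 d=5 new=(8,30) → add node 16 parent=15 cost=30
25. q=(4,20) nearest=12 d=1 new=(4,20) → add node 17 parent=12 cost=22
26. q=(4,40) nearest=16 d=10 new=(5,33) → add node 18 parent=16 cost=33
27. q=(6,30) nearest=16 d=2 new=(6,30) → add node 19 parent=16 cost=32

Path: 0 1 3 4 7 8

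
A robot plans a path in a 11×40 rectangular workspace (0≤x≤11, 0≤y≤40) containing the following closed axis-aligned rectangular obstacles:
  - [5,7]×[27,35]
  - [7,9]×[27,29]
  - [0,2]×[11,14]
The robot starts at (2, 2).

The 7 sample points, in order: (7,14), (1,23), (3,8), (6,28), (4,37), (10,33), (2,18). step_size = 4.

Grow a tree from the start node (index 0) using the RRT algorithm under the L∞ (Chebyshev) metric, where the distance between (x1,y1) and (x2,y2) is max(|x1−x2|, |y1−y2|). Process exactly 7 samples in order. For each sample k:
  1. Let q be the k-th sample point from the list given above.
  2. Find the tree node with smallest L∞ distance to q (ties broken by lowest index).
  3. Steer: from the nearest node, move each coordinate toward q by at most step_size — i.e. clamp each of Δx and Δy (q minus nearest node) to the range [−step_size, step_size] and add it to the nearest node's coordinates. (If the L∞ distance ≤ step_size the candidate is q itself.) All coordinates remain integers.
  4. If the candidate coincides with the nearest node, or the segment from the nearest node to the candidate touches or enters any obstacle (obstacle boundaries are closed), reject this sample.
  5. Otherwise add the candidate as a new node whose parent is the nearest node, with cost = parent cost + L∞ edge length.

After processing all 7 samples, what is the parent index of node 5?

Parent of node 5: 4

1. q=(7,14) nearest=0 d=12 new=(6,6) → add node 1 parent=0 cost=4
2. q=(1,23) nearest=1 d=17 new=(2,10) → add node 2 parent=1 cost=8
3. q=(3,8) nearest=2 d=2 new=(3,8) → add node 3 parent=2 cost=10
4. q=(6,28) nearest=2 d=18 new=(6,14) → add node 4 parent=2 cost=12
5. q=(4,37) nearest=4 d=23 new=(4,18) → add node 5 parent=4 cost=16
6. q=(10,33) nearest=5 d=15 new=(8,22) → add node 6 parent=5 cost=20
7. q=(2,18) nearest=5 d=2 new=(2,18) → add node 7 parent=5 cost=18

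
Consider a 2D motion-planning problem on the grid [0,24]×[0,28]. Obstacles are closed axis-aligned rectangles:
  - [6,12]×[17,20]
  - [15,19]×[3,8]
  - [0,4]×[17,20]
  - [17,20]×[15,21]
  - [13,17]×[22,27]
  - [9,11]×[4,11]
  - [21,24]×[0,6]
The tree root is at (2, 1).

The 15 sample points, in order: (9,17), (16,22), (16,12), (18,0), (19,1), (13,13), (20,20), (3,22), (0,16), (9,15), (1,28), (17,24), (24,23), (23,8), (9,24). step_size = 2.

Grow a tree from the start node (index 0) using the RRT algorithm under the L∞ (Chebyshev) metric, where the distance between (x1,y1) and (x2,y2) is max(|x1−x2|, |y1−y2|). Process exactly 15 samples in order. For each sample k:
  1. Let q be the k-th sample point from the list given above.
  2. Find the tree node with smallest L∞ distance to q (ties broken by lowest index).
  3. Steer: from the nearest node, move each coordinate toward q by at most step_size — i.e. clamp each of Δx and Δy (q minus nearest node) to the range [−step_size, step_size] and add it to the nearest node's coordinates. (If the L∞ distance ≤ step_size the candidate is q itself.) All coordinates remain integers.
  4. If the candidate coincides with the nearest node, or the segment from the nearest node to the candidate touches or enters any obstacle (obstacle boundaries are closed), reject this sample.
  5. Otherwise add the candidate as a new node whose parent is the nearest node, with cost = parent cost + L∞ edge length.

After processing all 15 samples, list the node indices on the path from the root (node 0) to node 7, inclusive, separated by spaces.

Path: 0 1 2 3 4 5 6 7

1. q=(9,17) nearest=0 d=16 new=(4,3) → add node 1 parent=0 cost=2
2. q=(16,22) nearest=1 d=19 new=(6,5) → add node 2 parent=1 cost=4
3. q=(16,12) nearest=2 d=10 new=(8,7) → add node 3 parent=2 cost=6
4. q=(18,0) nearest=3 d=10 new=(10,5) → blocked by [9,11]×[4,11], reject
5. q=(19,1) nearest=3 d=11 new=(10,5) → blocked by [9,11]×[4,11], reject
6. q=(13,13) nearest=3 d=6 new=(10,9) → blocked by [9,11]×[4,11], reject
7. q=(20,20) nearest=3 d=13 new=(10,9) → blocked by [9,11]×[4,11], reject
8. q=(3,22) nearest=3 d=15 new=(6,9) → add node 4 parent=3 cost=8
9. q=(0,16) nearest=4 d=7 new=(4,11) → add node 5 parent=4 cost=10
10. q=(9,15) nearest=5 d=5 new=(6,13) → add node 6 parent=5 cost=12
11. q=(1,28) nearest=6 d=15 new=(4,15) → add node 7 parent=6 cost=14
12. q=(17,24) nearest=6 d=11 new=(8,15) → add node 8 parent=6 cost=14
13. q=(24,23) nearest=3 d=16 new=(10,9) → blocked by [9,11]×[4,11], reject
14. q=(23,8) nearest=3 d=15 new=(10,8) → blocked by [9,11]×[4,11], reject
15. q=(9,24) nearest=7 d=9 new=(6,17) → blocked by [6,12]×[17,20], reject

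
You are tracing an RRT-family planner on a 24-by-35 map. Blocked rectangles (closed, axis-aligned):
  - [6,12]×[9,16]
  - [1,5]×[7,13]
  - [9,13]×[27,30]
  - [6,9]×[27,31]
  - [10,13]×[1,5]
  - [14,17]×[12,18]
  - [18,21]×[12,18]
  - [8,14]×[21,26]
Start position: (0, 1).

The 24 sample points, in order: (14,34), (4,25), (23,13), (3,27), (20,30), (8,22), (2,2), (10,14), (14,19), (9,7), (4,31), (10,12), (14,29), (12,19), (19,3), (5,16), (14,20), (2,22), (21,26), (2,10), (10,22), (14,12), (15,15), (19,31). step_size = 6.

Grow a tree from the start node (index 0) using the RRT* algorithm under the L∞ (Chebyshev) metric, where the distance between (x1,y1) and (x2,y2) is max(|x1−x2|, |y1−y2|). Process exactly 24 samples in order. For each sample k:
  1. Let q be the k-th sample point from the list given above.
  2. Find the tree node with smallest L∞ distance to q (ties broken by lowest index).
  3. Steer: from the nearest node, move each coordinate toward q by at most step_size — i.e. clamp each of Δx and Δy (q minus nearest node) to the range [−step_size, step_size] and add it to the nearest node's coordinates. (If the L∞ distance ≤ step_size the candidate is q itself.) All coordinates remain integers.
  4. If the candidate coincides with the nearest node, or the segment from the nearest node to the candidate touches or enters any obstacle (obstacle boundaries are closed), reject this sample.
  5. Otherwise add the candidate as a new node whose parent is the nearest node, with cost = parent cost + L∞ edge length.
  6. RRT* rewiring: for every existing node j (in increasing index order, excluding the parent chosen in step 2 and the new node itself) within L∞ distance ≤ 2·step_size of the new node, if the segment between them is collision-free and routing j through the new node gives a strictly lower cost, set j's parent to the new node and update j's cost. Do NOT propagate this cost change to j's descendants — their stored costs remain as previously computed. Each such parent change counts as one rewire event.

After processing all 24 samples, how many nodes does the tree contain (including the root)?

1. q=(14,34) nearest=0 d=33 new=(6,7) → add node 1 parent=0 cost=6
2. q=(4,25) nearest=1 d=18 new=(4,13) → blocked by [1,5]×[7,13], reject
3. q=(23,13) nearest=1 d=17 new=(12,13) → blocked by [6,12]×[9,16], reject
4. q=(3,27) nearest=1 d=20 new=(3,13) → blocked by [1,5]×[7,13], reject
5. q=(20,30) nearest=1 d=23 new=(12,13) → blocked by [6,12]×[9,16], reject
6. q=(8,22) nearest=1 d=15 new=(8,13) → blocked by [6,12]×[9,16], reject
7. q=(2,2) nearest=0 d=2 new=(2,2) → add node 2 parent=0 cost=2
8. q=(10,14) nearest=1 d=7 new=(10,13) → blocked by [6,12]×[9,16], reject
9. q=(14,19) nearest=1 d=12 new=(12,13) → blocked by [6,12]×[9,16], reject
10. q=(9,7) nearest=1 d=3 new=(9,7) → add node 3 parent=1 cost=9
11. q=(4,31) nearest=1 d=24 new=(4,13) → blocked by [1,5]×[7,13], reject
12. q=(10,12) nearest=1 d=5 new=(10,12) → blocked by [6,12]×[9,16], reject
13. q=(14,29) nearest=1 d=22 new=(12,13) → blocked by [6,12]×[9,16], reject
14. q=(12,19) nearest=1 d=12 new=(12,13) → blocked by [6,12]×[9,16], reject
15. q=(19,3) nearest=3 d=10 new=(15,3) → blocked by [10,13]×[1,5], reject
16. q=(5,16) nearest=1 d=9 new=(5,13) → blocked by [1,5]×[7,13], reject
17. q=(14,20) nearest=1 d=13 new=(12,13) → blocked by [6,12]×[9,16], reject
18. q=(2,22) nearest=1 d=15 new=(2,13) → blocked by [1,5]×[7,13], reject
19. q=(21,26) nearest=1 d=19 new=(12,13) → blocked by [6,12]×[9,16], reject
20. q=(2,10) nearest=1 d=4 new=(2,10) → blocked by [1,5]×[7,13], reject
21. q=(10,22) nearest=1 d=15 new=(10,13) → blocked by [6,12]×[9,16], reject
22. q=(14,12) nearest=3 d=5 new=(14,12) → blocked by [6,12]×[9,16], reject
23. q=(15,15) nearest=3 d=8 new=(15,13) → blocked by [6,12]×[9,16], reject
24. q=(19,31) nearest=1 d=24 new=(12,13) → blocked by [6,12]×[9,16], reject

Node count: 4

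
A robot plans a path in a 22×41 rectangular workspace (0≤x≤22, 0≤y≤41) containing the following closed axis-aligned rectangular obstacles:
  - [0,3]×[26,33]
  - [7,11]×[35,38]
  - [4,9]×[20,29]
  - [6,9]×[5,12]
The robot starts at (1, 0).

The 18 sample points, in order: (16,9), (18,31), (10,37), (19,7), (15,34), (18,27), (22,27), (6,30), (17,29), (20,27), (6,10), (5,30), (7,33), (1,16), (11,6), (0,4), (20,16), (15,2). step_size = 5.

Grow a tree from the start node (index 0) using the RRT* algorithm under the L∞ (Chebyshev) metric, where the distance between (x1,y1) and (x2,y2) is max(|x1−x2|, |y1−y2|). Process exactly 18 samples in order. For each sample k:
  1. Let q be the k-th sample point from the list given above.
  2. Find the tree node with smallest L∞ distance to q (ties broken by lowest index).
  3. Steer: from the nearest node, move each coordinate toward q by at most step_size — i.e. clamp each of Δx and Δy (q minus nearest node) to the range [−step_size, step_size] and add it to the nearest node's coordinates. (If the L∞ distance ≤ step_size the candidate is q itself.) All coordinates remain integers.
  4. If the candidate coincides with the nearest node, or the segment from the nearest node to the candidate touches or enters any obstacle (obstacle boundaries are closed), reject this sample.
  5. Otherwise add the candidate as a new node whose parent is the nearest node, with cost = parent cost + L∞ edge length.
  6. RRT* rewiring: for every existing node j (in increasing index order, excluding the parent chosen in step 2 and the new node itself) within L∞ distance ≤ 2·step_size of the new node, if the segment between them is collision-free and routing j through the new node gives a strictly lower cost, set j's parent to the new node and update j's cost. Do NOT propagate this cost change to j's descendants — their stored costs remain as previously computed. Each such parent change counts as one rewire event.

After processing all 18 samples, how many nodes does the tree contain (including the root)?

1. q=(16,9) nearest=0 d=15 new=(6,5) → blocked by [6,9]×[5,12], reject
2. q=(18,31) nearest=0 d=31 new=(6,5) → blocked by [6,9]×[5,12], reject
3. q=(10,37) nearest=0 d=37 new=(6,5) → blocked by [6,9]×[5,12], reject
4. q=(19,7) nearest=0 d=18 new=(6,5) → blocked by [6,9]×[5,12], reject
5. q=(15,34) nearest=0 d=34 new=(6,5) → blocked by [6,9]×[5,12], reject
6. q=(18,27) nearest=0 d=27 new=(6,5) → blocked by [6,9]×[5,12], reject
7. q=(22,27) nearest=0 d=27 new=(6,5) → blocked by [6,9]×[5,12], reject
8. q=(6,30) nearest=0 d=30 new=(6,5) → blocked by [6,9]×[5,12], reject
9. q=(17,29) nearest=0 d=29 new=(6,5) → blocked by [6,9]×[5,12], reject
10. q=(20,27) nearest=0 d=27 new=(6,5) → blocked by [6,9]×[5,12], reject
11. q=(6,10) nearest=0 d=10 new=(6,5) → blocked by [6,9]×[5,12], reject
12. q=(5,30) nearest=0 d=30 new=(5,5) → add node 1 parent=0 cost=5
13. q=(7,33) nearest=1 d=28 new=(7,10) → blocked by [6,9]×[5,12], reject
14. q=(1,16) nearest=1 d=11 new=(1,10) → add node 2 parent=1 cost=10
15. q=(11,6) nearest=1 d=6 new=(10,6) → blocked by [6,9]×[5,12], reject
16. q=(0,4) nearest=0 d=4 new=(0,4) → add node 3 parent=0 cost=4
17. q=(20,16) nearest=1 d=15 new=(10,10) → blocked by [6,9]×[5,12], reject
18. q=(15,2) nearest=1 d=10 new=(10,2) → add node 4 parent=1 cost=10

Node count: 5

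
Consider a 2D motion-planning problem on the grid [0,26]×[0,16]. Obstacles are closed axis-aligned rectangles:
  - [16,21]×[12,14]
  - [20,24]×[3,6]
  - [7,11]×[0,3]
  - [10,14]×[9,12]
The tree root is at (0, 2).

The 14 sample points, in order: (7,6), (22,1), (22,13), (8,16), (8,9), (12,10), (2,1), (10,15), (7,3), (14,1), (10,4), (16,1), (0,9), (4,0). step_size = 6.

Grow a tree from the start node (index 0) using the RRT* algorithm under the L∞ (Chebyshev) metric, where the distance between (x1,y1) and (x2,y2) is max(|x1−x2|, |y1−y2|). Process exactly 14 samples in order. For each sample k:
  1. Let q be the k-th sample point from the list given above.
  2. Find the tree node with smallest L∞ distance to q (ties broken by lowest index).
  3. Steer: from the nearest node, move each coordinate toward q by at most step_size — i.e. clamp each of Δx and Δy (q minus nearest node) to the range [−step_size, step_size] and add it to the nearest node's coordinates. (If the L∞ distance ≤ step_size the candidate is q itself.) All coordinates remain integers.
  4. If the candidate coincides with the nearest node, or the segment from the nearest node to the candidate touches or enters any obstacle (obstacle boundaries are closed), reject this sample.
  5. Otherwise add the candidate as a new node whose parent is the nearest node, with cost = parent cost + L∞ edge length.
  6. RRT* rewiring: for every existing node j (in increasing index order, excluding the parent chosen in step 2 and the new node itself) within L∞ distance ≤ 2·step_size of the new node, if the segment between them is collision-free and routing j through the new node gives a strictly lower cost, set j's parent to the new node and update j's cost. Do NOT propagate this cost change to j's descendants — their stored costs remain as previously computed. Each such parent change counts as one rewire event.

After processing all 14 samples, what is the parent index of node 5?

1. q=(7,6) nearest=0 d=7 new=(6,6) → add node 1 parent=0 cost=6
2. q=(22,1) nearest=1 d=16 new=(12,1) → blocked by [7,11]×[0,3], reject
3. q=(22,13) nearest=1 d=16 new=(12,12) → blocked by [10,14]×[9,12], reject
4. q=(8,16) nearest=1 d=10 new=(8,12) → add node 2 parent=1 cost=12
5. q=(8,9) nearest=1 d=3 new=(8,9) → add node 3 parent=1 cost=9
6. q=(12,10) nearest=2 d=4 new=(12,10) → blocked by [10,14]×[9,12], reject
7. q=(2,1) nearest=0 d=2 new=(2,1) → add node 4 parent=0 cost=2
8. q=(10,15) nearest=2 d=3 new=(10,15) → add node 5 parent=2 cost=15
9. q=(7,3) nearest=1 d=3 new=(7,3) → blocked by [7,11]×[0,3], reject
10. q=(14,1) nearest=1 d=8 new=(12,1) → blocked by [7,11]×[0,3], reject
11. q=(10,4) nearest=1 d=4 new=(10,4) → add node 6 parent=1 cost=10
12. q=(16,1) nearest=6 d=6 new=(16,1) → add node 7 parent=6 cost=16
13. q=(0,9) nearest=1 d=6 new=(0,9) → add node 8 parent=1 cost=12
14. q=(4,0) nearest=4 d=2 new=(4,0) → add node 9 parent=4 cost=4

Parent of node 5: 2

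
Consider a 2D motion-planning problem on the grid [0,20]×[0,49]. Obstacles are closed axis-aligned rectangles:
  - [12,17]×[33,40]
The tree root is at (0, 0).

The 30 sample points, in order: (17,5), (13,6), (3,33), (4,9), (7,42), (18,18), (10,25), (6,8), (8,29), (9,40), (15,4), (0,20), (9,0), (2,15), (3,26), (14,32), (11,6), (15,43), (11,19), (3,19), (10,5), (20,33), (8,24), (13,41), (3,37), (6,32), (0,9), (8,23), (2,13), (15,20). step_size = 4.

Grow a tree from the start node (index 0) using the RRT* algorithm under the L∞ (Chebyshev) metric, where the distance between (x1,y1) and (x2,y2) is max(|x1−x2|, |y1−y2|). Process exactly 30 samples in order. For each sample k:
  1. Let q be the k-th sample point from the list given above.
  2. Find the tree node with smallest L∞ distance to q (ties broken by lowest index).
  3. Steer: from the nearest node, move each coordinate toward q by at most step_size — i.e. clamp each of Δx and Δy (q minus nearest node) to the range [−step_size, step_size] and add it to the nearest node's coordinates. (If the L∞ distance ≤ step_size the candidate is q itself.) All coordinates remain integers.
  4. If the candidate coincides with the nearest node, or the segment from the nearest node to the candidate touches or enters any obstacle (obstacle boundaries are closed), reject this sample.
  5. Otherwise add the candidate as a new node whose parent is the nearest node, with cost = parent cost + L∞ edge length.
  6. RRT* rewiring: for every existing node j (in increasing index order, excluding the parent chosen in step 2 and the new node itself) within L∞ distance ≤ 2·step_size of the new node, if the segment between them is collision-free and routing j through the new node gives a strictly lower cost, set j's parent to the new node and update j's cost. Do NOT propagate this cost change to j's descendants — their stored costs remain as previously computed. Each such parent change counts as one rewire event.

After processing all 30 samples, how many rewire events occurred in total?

Rewire events: 4

1. q=(17,5) nearest=0 d=17 new=(4,4) → add node 1 parent=0 cost=4
2. q=(13,6) nearest=1 d=9 new=(8,6) → add node 2 parent=1 cost=8
3. q=(3,33) nearest=2 d=27 new=(4,10) → add node 3 parent=2 cost=12
4. q=(4,9) nearest=3 d=1 new=(4,9) → add node 4 parent=3 cost=13
5. q=(7,42) nearest=3 d=32 new=(7,14) → add node 5 parent=3 cost=16
6. q=(18,18) nearest=5 d=11 new=(11,18) → add node 6 parent=5 cost=20
7. q=(10,25) nearest=6 d=7 new=(10,22) → add node 7 parent=6 cost=24
8. q=(6,8) nearest=2 d=2 new=(6,8) → add node 8 parent=2 cost=10; rewire 4→8 (12<13)
9. q=(8,29) nearest=7 d=7 new=(8,26) → add node 9 parent=7 cost=28
10. q=(9,40) nearest=9 d=14 new=(9,30) → add node 10 parent=9 cost=32
11. q=(15,4) nearest=2 d=7 new=(12,4) → add node 11 parent=2 cost=12
12. q=(0,20) nearest=5 d=7 new=(3,18) → add node 12 parent=5 cost=20
13. q=(9,0) nearest=11 d=4 new=(9,0) → add node 13 parent=11 cost=16
14. q=(2,15) nearest=12 d=3 new=(2,15) → add node 14 parent=12 cost=23
15. q=(3,26) nearest=9 d=5 new=(4,26) → add node 15 parent=9 cost=32
16. q=(14,32) nearest=10 d=5 new=(13,32) → add node 16 parent=10 cost=36
17. q=(11,6) nearest=11 d=2 new=(11,6) → add node 17 parent=11 cost=14
18. q=(15,43) nearest=16 d=11 new=(15,36) → blocked by [12,17]×[33,40], reject
19. q=(11,19) nearest=6 d=1 new=(11,19) → add node 18 parent=6 cost=21; rewire 15→18 (28<32)
20. q=(3,19) nearest=12 d=1 new=(3,19) → add node 19 parent=12 cost=21
21. q=(10,5) nearest=17 d=1 new=(10,5) → add node 20 parent=17 cost=15
22. q=(20,33) nearest=16 d=7 new=(17,33) → blocked by [12,17]×[33,40], reject
23. q=(8,24) nearest=7 d=2 new=(8,24) → add node 21 parent=7 cost=26; rewire 16→21 (34<36)
24. q=(13,41) nearest=16 d=9 new=(13,36) → blocked by [12,17]×[33,40], reject
25. q=(3,37) nearest=10 d=7 new=(5,34) → add node 22 parent=10 cost=36
26. q=(6,32) nearest=22 d=2 new=(6,32) → add node 23 parent=22 cost=38
27. q=(0,9) nearest=3 d=4 new=(0,9) → add node 24 parent=3 cost=16; rewire 14→24 (22<23)
28. q=(8,23) nearest=21 d=1 new=(8,23) → add node 25 parent=21 cost=27
29. q=(2,13) nearest=14 d=2 new=(2,13) → add node 26 parent=14 cost=24
30. q=(15,20) nearest=6 d=4 new=(15,20) → add node 27 parent=6 cost=24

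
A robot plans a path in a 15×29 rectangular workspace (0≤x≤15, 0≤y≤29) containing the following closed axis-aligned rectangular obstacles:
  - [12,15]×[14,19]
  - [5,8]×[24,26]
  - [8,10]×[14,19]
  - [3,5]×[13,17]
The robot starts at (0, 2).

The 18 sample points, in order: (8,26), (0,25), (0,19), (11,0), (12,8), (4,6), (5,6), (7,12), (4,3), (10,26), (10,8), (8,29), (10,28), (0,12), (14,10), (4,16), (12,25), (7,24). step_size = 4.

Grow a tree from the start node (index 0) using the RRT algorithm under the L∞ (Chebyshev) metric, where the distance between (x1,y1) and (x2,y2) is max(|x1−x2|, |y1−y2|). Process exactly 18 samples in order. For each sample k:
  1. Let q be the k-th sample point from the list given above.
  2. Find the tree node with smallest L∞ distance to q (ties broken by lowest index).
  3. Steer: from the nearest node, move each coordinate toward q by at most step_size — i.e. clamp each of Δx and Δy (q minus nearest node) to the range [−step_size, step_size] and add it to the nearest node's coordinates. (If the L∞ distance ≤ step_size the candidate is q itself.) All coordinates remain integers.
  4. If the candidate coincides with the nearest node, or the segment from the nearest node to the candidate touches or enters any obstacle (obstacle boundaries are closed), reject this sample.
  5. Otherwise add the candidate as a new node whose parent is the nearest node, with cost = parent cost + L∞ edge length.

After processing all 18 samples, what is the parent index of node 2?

Parent of node 2: 1

1. q=(8,26) nearest=0 d=24 new=(4,6) → add node 1 parent=0 cost=4
2. q=(0,25) nearest=1 d=19 new=(0,10) → add node 2 parent=1 cost=8
3. q=(0,19) nearest=2 d=9 new=(0,14) → add node 3 parent=2 cost=12
4. q=(11,0) nearest=1 d=7 new=(8,2) → add node 4 parent=1 cost=8
5. q=(12,8) nearest=4 d=6 new=(12,6) → add node 5 parent=4 cost=12
6. q=(4,6) nearest=1 d=0 → coincident, reject
7. q=(5,6) nearest=1 d=1 new=(5,6) → add node 6 parent=1 cost=5
8. q=(7,12) nearest=1 d=6 new=(7,10) → add node 7 parent=1 cost=8
9. q=(4,3) nearest=1 d=3 new=(4,3) → add node 8 parent=1 cost=7
10. q=(10,26) nearest=3 d=12 new=(4,18) → blocked by [3,5]×[13,17], reject
11. q=(10,8) nearest=5 d=2 new=(10,8) → add node 9 parent=5 cost=14
12. q=(8,29) nearest=3 d=15 new=(4,18) → blocked by [3,5]×[13,17], reject
13. q=(10,28) nearest=3 d=14 new=(4,18) → blocked by [3,5]×[13,17], reject
14. q=(0,12) nearest=2 d=2 new=(0,12) → add node 10 parent=2 cost=10
15. q=(14,10) nearest=5 d=4 new=(14,10) → add node 11 parent=5 cost=16
16. q=(4,16) nearest=3 d=4 new=(4,16) → blocked by [3,5]×[13,17], reject
17. q=(12,25) nearest=3 d=12 new=(4,18) → blocked by [3,5]×[13,17], reject
18. q=(7,24) nearest=3 d=10 new=(4,18) → blocked by [3,5]×[13,17], reject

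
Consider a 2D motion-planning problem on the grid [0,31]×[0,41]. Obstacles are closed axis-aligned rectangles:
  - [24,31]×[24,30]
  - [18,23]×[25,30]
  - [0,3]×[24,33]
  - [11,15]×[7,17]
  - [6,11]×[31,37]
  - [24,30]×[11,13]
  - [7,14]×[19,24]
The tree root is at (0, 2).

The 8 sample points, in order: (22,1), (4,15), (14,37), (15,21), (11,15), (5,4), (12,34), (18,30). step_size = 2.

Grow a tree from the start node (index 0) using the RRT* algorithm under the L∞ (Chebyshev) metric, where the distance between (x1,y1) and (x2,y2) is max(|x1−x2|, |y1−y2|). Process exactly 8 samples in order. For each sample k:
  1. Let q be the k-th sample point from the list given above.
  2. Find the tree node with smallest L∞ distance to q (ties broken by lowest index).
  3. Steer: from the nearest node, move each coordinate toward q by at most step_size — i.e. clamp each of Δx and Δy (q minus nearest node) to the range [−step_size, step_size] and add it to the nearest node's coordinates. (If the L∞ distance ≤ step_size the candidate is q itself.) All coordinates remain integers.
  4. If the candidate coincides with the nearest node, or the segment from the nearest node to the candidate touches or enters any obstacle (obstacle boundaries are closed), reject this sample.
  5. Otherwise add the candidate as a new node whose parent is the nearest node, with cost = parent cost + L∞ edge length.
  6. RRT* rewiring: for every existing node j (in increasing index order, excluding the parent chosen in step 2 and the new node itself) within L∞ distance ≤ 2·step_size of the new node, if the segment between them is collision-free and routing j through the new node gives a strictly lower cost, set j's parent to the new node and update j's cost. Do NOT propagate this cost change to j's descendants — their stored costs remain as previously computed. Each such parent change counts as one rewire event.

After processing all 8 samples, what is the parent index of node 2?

1. q=(22,1) nearest=0 d=22 new=(2,1) → add node 1 parent=0 cost=2
2. q=(4,15) nearest=0 d=13 new=(2,4) → add node 2 parent=0 cost=2
3. q=(14,37) nearest=2 d=33 new=(4,6) → add node 3 parent=2 cost=4
4. q=(15,21) nearest=3 d=15 new=(6,8) → add node 4 parent=3 cost=6
5. q=(11,15) nearest=4 d=7 new=(8,10) → add node 5 parent=4 cost=8
6. q=(5,4) nearest=3 d=2 new=(5,4) → add node 6 parent=3 cost=6
7. q=(12,34) nearest=5 d=24 new=(10,12) → add node 7 parent=5 cost=10
8. q=(18,30) nearest=7 d=18 new=(12,14) → blocked by [11,15]×[7,17], reject

Parent of node 2: 0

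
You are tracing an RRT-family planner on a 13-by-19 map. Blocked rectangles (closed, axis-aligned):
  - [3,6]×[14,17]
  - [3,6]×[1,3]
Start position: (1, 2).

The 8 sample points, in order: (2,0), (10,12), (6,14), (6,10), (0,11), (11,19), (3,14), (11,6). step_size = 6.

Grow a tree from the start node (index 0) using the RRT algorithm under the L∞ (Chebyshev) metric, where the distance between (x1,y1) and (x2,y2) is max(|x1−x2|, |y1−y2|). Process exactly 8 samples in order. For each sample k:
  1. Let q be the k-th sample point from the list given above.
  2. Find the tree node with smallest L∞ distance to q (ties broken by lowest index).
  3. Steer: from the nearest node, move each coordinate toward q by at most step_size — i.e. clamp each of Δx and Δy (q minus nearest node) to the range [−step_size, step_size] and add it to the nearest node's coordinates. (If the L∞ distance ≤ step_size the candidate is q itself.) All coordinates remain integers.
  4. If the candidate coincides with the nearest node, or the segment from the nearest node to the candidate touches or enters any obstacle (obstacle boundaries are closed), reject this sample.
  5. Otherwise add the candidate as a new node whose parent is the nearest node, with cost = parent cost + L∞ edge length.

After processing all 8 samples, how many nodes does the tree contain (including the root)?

Node count: 7

1. q=(2,0) nearest=0 d=2 new=(2,0) → add node 1 parent=0 cost=2
2. q=(10,12) nearest=0 d=10 new=(7,8) → add node 2 parent=0 cost=6
3. q=(6,14) nearest=2 d=6 new=(6,14) → blocked by [3,6]×[14,17], reject
4. q=(6,10) nearest=2 d=2 new=(6,10) → add node 3 parent=2 cost=8
5. q=(0,11) nearest=3 d=6 new=(0,11) → add node 4 parent=3 cost=14
6. q=(11,19) nearest=3 d=9 new=(11,16) → add node 5 parent=3 cost=14
7. q=(3,14) nearest=4 d=3 new=(3,14) → blocked by [3,6]×[14,17], reject
8. q=(11,6) nearest=2 d=4 new=(11,6) → add node 6 parent=2 cost=10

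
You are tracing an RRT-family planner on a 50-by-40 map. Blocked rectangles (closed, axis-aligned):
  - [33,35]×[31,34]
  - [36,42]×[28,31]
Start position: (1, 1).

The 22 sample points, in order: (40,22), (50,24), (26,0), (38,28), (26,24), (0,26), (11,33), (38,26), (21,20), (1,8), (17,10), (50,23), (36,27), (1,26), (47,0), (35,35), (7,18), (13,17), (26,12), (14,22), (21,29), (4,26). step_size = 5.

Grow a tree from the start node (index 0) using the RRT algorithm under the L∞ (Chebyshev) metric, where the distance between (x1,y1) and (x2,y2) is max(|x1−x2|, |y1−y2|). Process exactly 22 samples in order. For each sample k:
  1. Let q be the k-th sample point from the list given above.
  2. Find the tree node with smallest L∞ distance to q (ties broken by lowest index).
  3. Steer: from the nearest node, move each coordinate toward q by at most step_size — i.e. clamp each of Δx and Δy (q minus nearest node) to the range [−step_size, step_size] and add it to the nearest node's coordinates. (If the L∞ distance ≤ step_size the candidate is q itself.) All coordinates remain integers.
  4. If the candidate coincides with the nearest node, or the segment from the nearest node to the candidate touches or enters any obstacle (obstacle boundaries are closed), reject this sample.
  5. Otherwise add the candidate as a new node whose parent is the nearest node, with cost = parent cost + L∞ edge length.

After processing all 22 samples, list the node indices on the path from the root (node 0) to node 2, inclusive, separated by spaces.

Path: 0 1 2

1. q=(40,22) nearest=0 d=39 new=(6,6) → add node 1 parent=0 cost=5
2. q=(50,24) nearest=1 d=44 new=(11,11) → add node 2 parent=1 cost=10
3. q=(26,0) nearest=2 d=15 new=(16,6) → add node 3 parent=2 cost=15
4. q=(38,28) nearest=3 d=22 new=(21,11) → add node 4 parent=3 cost=20
5. q=(26,24) nearest=4 d=13 new=(26,16) → add node 5 parent=4 cost=25
6. q=(0,26) nearest=2 d=15 new=(6,16) → add node 6 parent=2 cost=15
7. q=(11,33) nearest=5 d=17 new=(21,21) → add node 7 parent=5 cost=30
8. q=(38,26) nearest=5 d=12 new=(31,21) → add node 8 parent=5 cost=30
9. q=(21,20) nearest=7 d=1 new=(21,20) → add node 9 parent=7 cost=31
10. q=(1,8) nearest=1 d=5 new=(1,8) → add node 10 parent=1 cost=10
11. q=(17,10) nearest=3 d=4 new=(17,10) → add node 11 parent=3 cost=19
12. q=(50,23) nearest=8 d=19 new=(36,23) → add node 12 parent=8 cost=35
13. q=(36,27) nearest=12 d=4 new=(36,27) → add node 13 parent=12 cost=39
14. q=(1,26) nearest=6 d=10 new=(1,21) → add node 14 parent=6 cost=20
15. q=(47,0) nearest=5 d=21 new=(31,11) → add node 15 parent=5 cost=30
16. q=(35,35) nearest=13 d=8 new=(35,32) → blocked by [33,35]×[31,34], reject
17. q=(7,18) nearest=6 d=2 new=(7,18) → add node 16 parent=6 cost=17
18. q=(13,17) nearest=2 d=6 new=(13,16) → add node 17 parent=2 cost=15
19. q=(26,12) nearest=5 d=4 new=(26,12) → add node 18 parent=5 cost=29
20. q=(14,22) nearest=17 d=6 new=(14,21) → add node 19 parent=17 cost=20
21. q=(21,29) nearest=7 d=8 new=(21,26) → add node 20 parent=7 cost=35
22. q=(4,26) nearest=14 d=5 new=(4,26) → add node 21 parent=14 cost=25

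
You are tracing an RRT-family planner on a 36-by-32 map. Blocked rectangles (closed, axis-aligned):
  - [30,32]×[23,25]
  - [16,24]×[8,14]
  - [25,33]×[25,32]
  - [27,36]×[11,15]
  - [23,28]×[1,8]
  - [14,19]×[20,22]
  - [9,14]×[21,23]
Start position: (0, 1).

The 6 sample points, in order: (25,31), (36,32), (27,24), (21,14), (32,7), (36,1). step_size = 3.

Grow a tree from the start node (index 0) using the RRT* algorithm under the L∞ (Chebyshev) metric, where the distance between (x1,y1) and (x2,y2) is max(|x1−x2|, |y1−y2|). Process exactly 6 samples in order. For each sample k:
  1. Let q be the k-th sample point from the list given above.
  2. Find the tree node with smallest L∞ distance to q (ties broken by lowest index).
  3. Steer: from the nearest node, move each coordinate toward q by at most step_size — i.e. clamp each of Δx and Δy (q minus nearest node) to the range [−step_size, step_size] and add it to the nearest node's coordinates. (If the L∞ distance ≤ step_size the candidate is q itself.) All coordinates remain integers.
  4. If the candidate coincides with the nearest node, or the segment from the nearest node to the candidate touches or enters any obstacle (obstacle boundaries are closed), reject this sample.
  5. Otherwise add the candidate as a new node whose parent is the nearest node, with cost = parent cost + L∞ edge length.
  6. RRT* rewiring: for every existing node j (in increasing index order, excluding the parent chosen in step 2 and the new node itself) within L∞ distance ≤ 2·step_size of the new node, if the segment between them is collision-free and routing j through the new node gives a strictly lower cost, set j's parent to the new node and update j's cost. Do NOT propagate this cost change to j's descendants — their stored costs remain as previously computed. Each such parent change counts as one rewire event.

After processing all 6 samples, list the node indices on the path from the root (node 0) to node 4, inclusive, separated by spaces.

1. q=(25,31) nearest=0 d=30 new=(3,4) → add node 1 parent=0 cost=3
2. q=(36,32) nearest=1 d=33 new=(6,7) → add node 2 parent=1 cost=6
3. q=(27,24) nearest=2 d=21 new=(9,10) → add node 3 parent=2 cost=9
4. q=(21,14) nearest=3 d=12 new=(12,13) → add node 4 parent=3 cost=12
5. q=(32,7) nearest=4 d=20 new=(15,10) → add node 5 parent=4 cost=15
6. q=(36,1) nearest=5 d=21 new=(18,7) → blocked by [16,24]×[8,14], reject

Path: 0 1 2 3 4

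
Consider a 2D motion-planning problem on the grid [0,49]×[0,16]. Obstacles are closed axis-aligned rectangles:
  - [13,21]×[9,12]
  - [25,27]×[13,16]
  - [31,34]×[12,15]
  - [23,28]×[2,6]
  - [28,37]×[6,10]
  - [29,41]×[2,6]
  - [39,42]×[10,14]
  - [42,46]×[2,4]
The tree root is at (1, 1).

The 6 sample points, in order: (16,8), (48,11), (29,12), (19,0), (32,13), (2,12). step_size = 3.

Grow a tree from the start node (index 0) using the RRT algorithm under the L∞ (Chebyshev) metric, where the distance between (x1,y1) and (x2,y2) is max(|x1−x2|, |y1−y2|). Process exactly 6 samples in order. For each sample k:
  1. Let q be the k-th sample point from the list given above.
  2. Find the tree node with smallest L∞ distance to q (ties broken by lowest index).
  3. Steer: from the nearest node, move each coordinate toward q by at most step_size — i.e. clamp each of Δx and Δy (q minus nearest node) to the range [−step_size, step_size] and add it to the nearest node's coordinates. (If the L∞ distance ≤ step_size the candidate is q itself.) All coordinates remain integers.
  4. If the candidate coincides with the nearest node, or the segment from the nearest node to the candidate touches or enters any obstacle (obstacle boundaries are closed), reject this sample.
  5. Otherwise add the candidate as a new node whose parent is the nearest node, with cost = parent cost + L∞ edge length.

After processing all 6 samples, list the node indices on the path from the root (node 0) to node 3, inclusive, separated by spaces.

1. q=(16,8) nearest=0 d=15 new=(4,4) → add node 1 parent=0 cost=3
2. q=(48,11) nearest=1 d=44 new=(7,7) → add node 2 parent=1 cost=6
3. q=(29,12) nearest=2 d=22 new=(10,10) → add node 3 parent=2 cost=9
4. q=(19,0) nearest=3 d=10 new=(13,7) → add node 4 parent=3 cost=12
5. q=(32,13) nearest=4 d=19 new=(16,10) → blocked by [13,21]×[9,12], reject
6. q=(2,12) nearest=2 d=5 new=(4,10) → add node 5 parent=2 cost=9

Path: 0 1 2 3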